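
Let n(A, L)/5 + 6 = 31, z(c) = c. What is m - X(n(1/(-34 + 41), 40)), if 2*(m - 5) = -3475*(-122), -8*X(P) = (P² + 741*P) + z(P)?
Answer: 1804215/8 ≈ 2.2553e+5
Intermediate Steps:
n(A, L) = 125 (n(A, L) = -30 + 5*31 = -30 + 155 = 125)
X(P) = -371*P/4 - P²/8 (X(P) = -((P² + 741*P) + P)/8 = -(P² + 742*P)/8 = -371*P/4 - P²/8)
m = 211980 (m = 5 + (-3475*(-122))/2 = 5 + (-1*(-423950))/2 = 5 + (½)*423950 = 5 + 211975 = 211980)
m - X(n(1/(-34 + 41), 40)) = 211980 - 125*(-742 - 1*125)/8 = 211980 - 125*(-742 - 125)/8 = 211980 - 125*(-867)/8 = 211980 - 1*(-108375/8) = 211980 + 108375/8 = 1804215/8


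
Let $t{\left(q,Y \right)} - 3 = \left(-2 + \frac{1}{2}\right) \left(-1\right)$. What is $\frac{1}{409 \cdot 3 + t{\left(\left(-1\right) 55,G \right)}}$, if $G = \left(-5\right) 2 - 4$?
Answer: $\frac{2}{2463} \approx 0.00081202$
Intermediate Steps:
$G = -14$ ($G = -10 - 4 = -14$)
$t{\left(q,Y \right)} = \frac{9}{2}$ ($t{\left(q,Y \right)} = 3 + \left(-2 + \frac{1}{2}\right) \left(-1\right) = 3 - - \frac{3}{2} = 3 + \frac{3}{2} = \frac{9}{2}$)
$\frac{1}{409 \cdot 3 + t{\left(\left(-1\right) 55,G \right)}} = \frac{1}{409 \cdot 3 + \frac{9}{2}} = \frac{1}{1227 + \frac{9}{2}} = \frac{1}{\frac{2463}{2}} = \frac{2}{2463}$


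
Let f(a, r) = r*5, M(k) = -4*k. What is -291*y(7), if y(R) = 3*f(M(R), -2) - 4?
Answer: 9894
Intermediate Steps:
f(a, r) = 5*r
y(R) = -34 (y(R) = 3*(5*(-2)) - 4 = 3*(-10) - 4 = -30 - 4 = -34)
-291*y(7) = -291*(-34) = 9894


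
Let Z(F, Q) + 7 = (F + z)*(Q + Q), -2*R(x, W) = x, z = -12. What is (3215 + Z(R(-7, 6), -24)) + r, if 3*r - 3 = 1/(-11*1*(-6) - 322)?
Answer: 2777855/768 ≈ 3617.0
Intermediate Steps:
R(x, W) = -x/2
r = 767/768 (r = 1 + 1/(3*(-11*1*(-6) - 322)) = 1 + 1/(3*(-11*(-6) - 322)) = 1 + 1/(3*(66 - 322)) = 1 + (1/3)/(-256) = 1 + (1/3)*(-1/256) = 1 - 1/768 = 767/768 ≈ 0.99870)
Z(F, Q) = -7 + 2*Q*(-12 + F) (Z(F, Q) = -7 + (F - 12)*(Q + Q) = -7 + (-12 + F)*(2*Q) = -7 + 2*Q*(-12 + F))
(3215 + Z(R(-7, 6), -24)) + r = (3215 + (-7 - 24*(-24) + 2*(-1/2*(-7))*(-24))) + 767/768 = (3215 + (-7 + 576 + 2*(7/2)*(-24))) + 767/768 = (3215 + (-7 + 576 - 168)) + 767/768 = (3215 + 401) + 767/768 = 3616 + 767/768 = 2777855/768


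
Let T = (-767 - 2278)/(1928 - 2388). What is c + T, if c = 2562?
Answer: 236313/92 ≈ 2568.6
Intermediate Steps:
T = 609/92 (T = -3045/(-460) = -3045*(-1/460) = 609/92 ≈ 6.6196)
c + T = 2562 + 609/92 = 236313/92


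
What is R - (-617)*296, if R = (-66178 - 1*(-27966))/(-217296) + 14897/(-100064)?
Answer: 248191296673979/1358969184 ≈ 1.8263e+5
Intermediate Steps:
R = 36661691/1358969184 (R = (-66178 + 27966)*(-1/217296) + 14897*(-1/100064) = -38212*(-1/217296) - 14897/100064 = 9553/54324 - 14897/100064 = 36661691/1358969184 ≈ 0.026978)
R - (-617)*296 = 36661691/1358969184 - (-617)*296 = 36661691/1358969184 - 1*(-182632) = 36661691/1358969184 + 182632 = 248191296673979/1358969184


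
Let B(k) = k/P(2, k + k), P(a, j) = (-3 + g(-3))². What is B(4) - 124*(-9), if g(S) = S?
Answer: 10045/9 ≈ 1116.1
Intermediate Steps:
P(a, j) = 36 (P(a, j) = (-3 - 3)² = (-6)² = 36)
B(k) = k/36
B(4) - 124*(-9) = (1/36)*4 - 124*(-9) = ⅑ + 1116 = 10045/9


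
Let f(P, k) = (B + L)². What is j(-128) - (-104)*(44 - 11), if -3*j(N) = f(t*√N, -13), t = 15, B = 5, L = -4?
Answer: 10295/3 ≈ 3431.7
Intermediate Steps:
f(P, k) = 1 (f(P, k) = (5 - 4)² = 1² = 1)
j(N) = -⅓ (j(N) = -⅓*1 = -⅓)
j(-128) - (-104)*(44 - 11) = -⅓ - (-104)*(44 - 11) = -⅓ - (-104)*33 = -⅓ - 1*(-3432) = -⅓ + 3432 = 10295/3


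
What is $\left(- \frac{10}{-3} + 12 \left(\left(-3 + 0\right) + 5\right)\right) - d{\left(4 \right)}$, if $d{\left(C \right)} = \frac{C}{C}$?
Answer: $\frac{79}{3} \approx 26.333$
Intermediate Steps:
$d{\left(C \right)} = 1$
$\left(- \frac{10}{-3} + 12 \left(\left(-3 + 0\right) + 5\right)\right) - d{\left(4 \right)} = \left(- \frac{10}{-3} + 12 \left(\left(-3 + 0\right) + 5\right)\right) - 1 = \left(\left(-10\right) \left(- \frac{1}{3}\right) + 12 \left(-3 + 5\right)\right) - 1 = \left(\frac{10}{3} + 12 \cdot 2\right) - 1 = \left(\frac{10}{3} + 24\right) - 1 = \frac{82}{3} - 1 = \frac{79}{3}$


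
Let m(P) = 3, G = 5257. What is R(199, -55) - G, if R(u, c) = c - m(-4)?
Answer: -5315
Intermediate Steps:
R(u, c) = -3 + c (R(u, c) = c - 1*3 = c - 3 = -3 + c)
R(199, -55) - G = (-3 - 55) - 1*5257 = -58 - 5257 = -5315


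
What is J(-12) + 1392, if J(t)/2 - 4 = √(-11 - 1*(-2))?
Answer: 1400 + 6*I ≈ 1400.0 + 6.0*I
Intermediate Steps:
J(t) = 8 + 6*I (J(t) = 8 + 2*√(-11 - 1*(-2)) = 8 + 2*√(-11 + 2) = 8 + 2*√(-9) = 8 + 2*(3*I) = 8 + 6*I)
J(-12) + 1392 = (8 + 6*I) + 1392 = 1400 + 6*I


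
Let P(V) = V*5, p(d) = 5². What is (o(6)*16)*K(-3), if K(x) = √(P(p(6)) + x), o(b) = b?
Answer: 96*√122 ≈ 1060.4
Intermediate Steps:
p(d) = 25
P(V) = 5*V
K(x) = √(125 + x) (K(x) = √(5*25 + x) = √(125 + x))
(o(6)*16)*K(-3) = (6*16)*√(125 - 3) = 96*√122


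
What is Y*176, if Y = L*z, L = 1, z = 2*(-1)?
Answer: -352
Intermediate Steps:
z = -2
Y = -2 (Y = 1*(-2) = -2)
Y*176 = -2*176 = -352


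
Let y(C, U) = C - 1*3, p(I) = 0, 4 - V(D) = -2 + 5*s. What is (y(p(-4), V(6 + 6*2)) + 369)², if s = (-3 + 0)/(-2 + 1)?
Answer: 133956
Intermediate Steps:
s = 3 (s = -3/(-1) = -3*(-1) = 3)
V(D) = -9 (V(D) = 4 - (-2 + 5*3) = 4 - (-2 + 15) = 4 - 1*13 = 4 - 13 = -9)
y(C, U) = -3 + C (y(C, U) = C - 3 = -3 + C)
(y(p(-4), V(6 + 6*2)) + 369)² = ((-3 + 0) + 369)² = (-3 + 369)² = 366² = 133956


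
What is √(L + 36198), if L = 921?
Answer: √37119 ≈ 192.66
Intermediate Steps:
√(L + 36198) = √(921 + 36198) = √37119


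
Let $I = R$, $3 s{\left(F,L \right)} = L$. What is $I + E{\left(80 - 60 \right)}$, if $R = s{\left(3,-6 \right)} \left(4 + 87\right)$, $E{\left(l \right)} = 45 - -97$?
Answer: $-40$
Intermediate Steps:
$s{\left(F,L \right)} = \frac{L}{3}$
$E{\left(l \right)} = 142$ ($E{\left(l \right)} = 45 + 97 = 142$)
$R = -182$ ($R = \frac{1}{3} \left(-6\right) \left(4 + 87\right) = \left(-2\right) 91 = -182$)
$I = -182$
$I + E{\left(80 - 60 \right)} = -182 + 142 = -40$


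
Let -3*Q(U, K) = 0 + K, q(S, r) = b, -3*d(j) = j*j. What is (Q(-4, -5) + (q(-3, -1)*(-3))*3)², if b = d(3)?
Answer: 7396/9 ≈ 821.78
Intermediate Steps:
d(j) = -j²/3 (d(j) = -j*j/3 = -j²/3)
b = -3 (b = -⅓*3² = -⅓*9 = -3)
q(S, r) = -3
Q(U, K) = -K/3 (Q(U, K) = -(0 + K)/3 = -K/3)
(Q(-4, -5) + (q(-3, -1)*(-3))*3)² = (-⅓*(-5) - 3*(-3)*3)² = (5/3 + 9*3)² = (5/3 + 27)² = (86/3)² = 7396/9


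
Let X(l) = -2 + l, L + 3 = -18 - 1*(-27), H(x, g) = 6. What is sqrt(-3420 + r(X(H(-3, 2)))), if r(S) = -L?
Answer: I*sqrt(3426) ≈ 58.532*I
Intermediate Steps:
L = 6 (L = -3 + (-18 - 1*(-27)) = -3 + (-18 + 27) = -3 + 9 = 6)
r(S) = -6 (r(S) = -1*6 = -6)
sqrt(-3420 + r(X(H(-3, 2)))) = sqrt(-3420 - 6) = sqrt(-3426) = I*sqrt(3426)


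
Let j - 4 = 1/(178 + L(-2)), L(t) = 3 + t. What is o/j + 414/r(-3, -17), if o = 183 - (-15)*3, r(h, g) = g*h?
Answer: 264250/4063 ≈ 65.038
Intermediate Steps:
o = 228 (o = 183 - 1*(-45) = 183 + 45 = 228)
j = 717/179 (j = 4 + 1/(178 + (3 - 2)) = 4 + 1/(178 + 1) = 4 + 1/179 = 717/179 ≈ 4.0056)
o/j + 414/r(-3, -17) = 228/(717/179) + 414/((-17*(-3))) = 228*(179/717) + 414/51 = 13604/239 + 414*(1/51) = 13604/239 + 138/17 = 264250/4063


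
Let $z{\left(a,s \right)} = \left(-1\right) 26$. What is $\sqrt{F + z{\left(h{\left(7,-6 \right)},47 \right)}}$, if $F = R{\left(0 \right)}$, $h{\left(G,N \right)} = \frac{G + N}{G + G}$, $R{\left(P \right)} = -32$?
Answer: $i \sqrt{58} \approx 7.6158 i$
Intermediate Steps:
$h{\left(G,N \right)} = \frac{G + N}{2 G}$
$z{\left(a,s \right)} = -26$
$F = -32$
$\sqrt{F + z{\left(h{\left(7,-6 \right)},47 \right)}} = \sqrt{-32 - 26} = \sqrt{-58} = i \sqrt{58}$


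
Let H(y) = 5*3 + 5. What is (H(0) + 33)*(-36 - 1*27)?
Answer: -3339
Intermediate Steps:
H(y) = 20 (H(y) = 15 + 5 = 20)
(H(0) + 33)*(-36 - 1*27) = (20 + 33)*(-36 - 1*27) = 53*(-36 - 27) = 53*(-63) = -3339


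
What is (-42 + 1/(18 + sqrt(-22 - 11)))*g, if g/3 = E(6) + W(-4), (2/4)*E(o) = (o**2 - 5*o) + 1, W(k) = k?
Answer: 30*(-42*sqrt(33) + 755*I)/(sqrt(33) - 18*I) ≈ -1258.5 - 0.48274*I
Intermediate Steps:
E(o) = 2 - 10*o + 2*o**2 (E(o) = 2*((o**2 - 5*o) + 1) = 2*(1 + o**2 - 5*o) = 2 - 10*o + 2*o**2)
g = 30 (g = 3*((2 - 10*6 + 2*6**2) - 4) = 3*((2 - 60 + 2*36) - 4) = 3*((2 - 60 + 72) - 4) = 3*(14 - 4) = 3*10 = 30)
(-42 + 1/(18 + sqrt(-22 - 11)))*g = (-42 + 1/(18 + sqrt(-22 - 11)))*30 = (-42 + 1/(18 + sqrt(-33)))*30 = (-42 + 1/(18 + I*sqrt(33)))*30 = -1260 + 30/(18 + I*sqrt(33))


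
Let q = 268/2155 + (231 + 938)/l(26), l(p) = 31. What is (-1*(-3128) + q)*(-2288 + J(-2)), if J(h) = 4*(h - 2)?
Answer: -487281123072/66805 ≈ -7.2941e+6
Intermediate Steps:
J(h) = -8 + 4*h (J(h) = 4*(-2 + h) = -8 + 4*h)
q = 2527503/66805 (q = 268/2155 + (231 + 938)/31 = 268*(1/2155) + 1169*(1/31) = 268/2155 + 1169/31 = 2527503/66805 ≈ 37.834)
(-1*(-3128) + q)*(-2288 + J(-2)) = (-1*(-3128) + 2527503/66805)*(-2288 + (-8 + 4*(-2))) = (3128 + 2527503/66805)*(-2288 + (-8 - 8)) = 211493543*(-2288 - 16)/66805 = (211493543/66805)*(-2304) = -487281123072/66805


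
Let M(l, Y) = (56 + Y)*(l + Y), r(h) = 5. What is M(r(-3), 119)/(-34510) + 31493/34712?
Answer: 4765329/17113016 ≈ 0.27846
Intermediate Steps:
M(l, Y) = (56 + Y)*(Y + l)
M(r(-3), 119)/(-34510) + 31493/34712 = (119**2 + 56*119 + 56*5 + 119*5)/(-34510) + 31493/34712 = (14161 + 6664 + 280 + 595)*(-1/34510) + 31493*(1/34712) = 21700*(-1/34510) + 31493/34712 = -310/493 + 31493/34712 = 4765329/17113016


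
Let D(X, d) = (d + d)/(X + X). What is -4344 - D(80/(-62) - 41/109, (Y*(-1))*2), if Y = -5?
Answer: -24427274/5631 ≈ -4338.0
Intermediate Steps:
D(X, d) = d/X (D(X, d) = (2*d)/((2*X)) = (2*d)*(1/(2*X)) = d/X)
-4344 - D(80/(-62) - 41/109, (Y*(-1))*2) = -4344 - -5*(-1)*2/(80/(-62) - 41/109) = -4344 - 5*2/(80*(-1/62) - 41*1/109) = -4344 - 10/(-40/31 - 41/109) = -4344 - 10/(-5631/3379) = -4344 - 10*(-3379)/5631 = -4344 - 1*(-33790/5631) = -4344 + 33790/5631 = -24427274/5631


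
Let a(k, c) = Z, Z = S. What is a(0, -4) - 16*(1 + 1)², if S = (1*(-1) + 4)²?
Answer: -55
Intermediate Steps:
S = 9 (S = (-1 + 4)² = 3² = 9)
Z = 9
a(k, c) = 9
a(0, -4) - 16*(1 + 1)² = 9 - 16*(1 + 1)² = 9 - 16*2² = 9 - 16*4 = 9 - 64 = -55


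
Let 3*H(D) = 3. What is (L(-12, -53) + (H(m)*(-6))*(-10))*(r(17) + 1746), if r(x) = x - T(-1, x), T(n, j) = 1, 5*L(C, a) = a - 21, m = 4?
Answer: 398212/5 ≈ 79642.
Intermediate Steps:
L(C, a) = -21/5 + a/5 (L(C, a) = (a - 21)/5 = (-21 + a)/5 = -21/5 + a/5)
H(D) = 1 (H(D) = (⅓)*3 = 1)
r(x) = -1 + x (r(x) = x - 1*1 = x - 1 = -1 + x)
(L(-12, -53) + (H(m)*(-6))*(-10))*(r(17) + 1746) = ((-21/5 + (⅕)*(-53)) + (1*(-6))*(-10))*((-1 + 17) + 1746) = ((-21/5 - 53/5) - 6*(-10))*(16 + 1746) = (-74/5 + 60)*1762 = (226/5)*1762 = 398212/5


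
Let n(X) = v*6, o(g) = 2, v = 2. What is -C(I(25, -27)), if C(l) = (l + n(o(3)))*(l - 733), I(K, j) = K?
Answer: 26196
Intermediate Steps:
n(X) = 12 (n(X) = 2*6 = 12)
C(l) = (-733 + l)*(12 + l) (C(l) = (l + 12)*(l - 733) = (12 + l)*(-733 + l) = (-733 + l)*(12 + l))
-C(I(25, -27)) = -(-8796 + 25**2 - 721*25) = -(-8796 + 625 - 18025) = -1*(-26196) = 26196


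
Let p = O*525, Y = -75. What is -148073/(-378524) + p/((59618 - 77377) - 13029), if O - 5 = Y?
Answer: 4617407131/2913499228 ≈ 1.5848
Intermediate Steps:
O = -70 (O = 5 - 75 = -70)
p = -36750 (p = -70*525 = -36750)
-148073/(-378524) + p/((59618 - 77377) - 13029) = -148073/(-378524) - 36750/((59618 - 77377) - 13029) = -148073*(-1/378524) - 36750/(-17759 - 13029) = 148073/378524 - 36750/(-30788) = 148073/378524 - 36750*(-1/30788) = 148073/378524 + 18375/15394 = 4617407131/2913499228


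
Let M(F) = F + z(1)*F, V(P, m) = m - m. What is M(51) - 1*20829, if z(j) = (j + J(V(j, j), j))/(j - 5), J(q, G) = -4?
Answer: -82959/4 ≈ -20740.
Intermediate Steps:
V(P, m) = 0
z(j) = (-4 + j)/(-5 + j) (z(j) = (j - 4)/(j - 5) = (-4 + j)/(-5 + j))
M(F) = 7*F/4 (M(F) = F + ((-4 + 1)/(-5 + 1))*F = F + (-3/(-4))*F = F + (-¼*(-3))*F = F + 3*F/4 = 7*F/4)
M(51) - 1*20829 = (7/4)*51 - 1*20829 = 357/4 - 20829 = -82959/4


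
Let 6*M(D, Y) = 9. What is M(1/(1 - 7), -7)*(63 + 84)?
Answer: 441/2 ≈ 220.50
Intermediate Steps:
M(D, Y) = 3/2 (M(D, Y) = (⅙)*9 = 3/2)
M(1/(1 - 7), -7)*(63 + 84) = 3*(63 + 84)/2 = (3/2)*147 = 441/2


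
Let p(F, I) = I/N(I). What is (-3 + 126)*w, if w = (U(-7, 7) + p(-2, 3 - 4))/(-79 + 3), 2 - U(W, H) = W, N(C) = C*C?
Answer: -246/19 ≈ -12.947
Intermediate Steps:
N(C) = C²
p(F, I) = 1/I (p(F, I) = I/(I²) = I/I² = 1/I)
U(W, H) = 2 - W
w = -2/19 (w = ((2 - 1*(-7)) + 1/(3 - 4))/(-79 + 3) = ((2 + 7) + 1/(-1))/(-76) = (9 - 1)*(-1/76) = 8*(-1/76) = -2/19 ≈ -0.10526)
(-3 + 126)*w = (-3 + 126)*(-2/19) = 123*(-2/19) = -246/19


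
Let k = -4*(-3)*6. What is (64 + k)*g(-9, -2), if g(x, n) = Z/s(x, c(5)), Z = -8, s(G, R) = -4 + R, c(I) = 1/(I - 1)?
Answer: 4352/15 ≈ 290.13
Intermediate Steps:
c(I) = 1/(-1 + I)
k = 72 (k = 12*6 = 72)
g(x, n) = 32/15 (g(x, n) = -8/(-4 + 1/(-1 + 5)) = -8/(-4 + 1/4) = -8/(-15/4) = -8*(-4/15) = 32/15)
(64 + k)*g(-9, -2) = (64 + 72)*(32/15) = 136*(32/15) = 4352/15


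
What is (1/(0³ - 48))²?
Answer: 1/2304 ≈ 0.00043403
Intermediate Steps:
(1/(0³ - 48))² = (1/(0 - 48))² = (1/(-48))² = (-1/48)² = 1/2304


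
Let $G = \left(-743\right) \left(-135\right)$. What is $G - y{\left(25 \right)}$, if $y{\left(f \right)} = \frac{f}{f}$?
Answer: $100304$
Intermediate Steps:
$y{\left(f \right)} = 1$
$G = 100305$
$G - y{\left(25 \right)} = 100305 - 1 = 100304$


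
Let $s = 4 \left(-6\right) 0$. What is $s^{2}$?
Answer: $0$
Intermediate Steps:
$s = 0$ ($s = \left(-24\right) 0 = 0$)
$s^{2} = 0^{2} = 0$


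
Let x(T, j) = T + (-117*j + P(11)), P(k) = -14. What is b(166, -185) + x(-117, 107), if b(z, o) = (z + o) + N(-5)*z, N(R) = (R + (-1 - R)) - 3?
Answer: -13333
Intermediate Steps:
N(R) = -4 (N(R) = -1 - 3 = -4)
x(T, j) = -14 + T - 117*j (x(T, j) = T + (-117*j - 14) = T + (-14 - 117*j) = -14 + T - 117*j)
b(z, o) = o - 3*z (b(z, o) = (z + o) - 4*z = (o + z) - 4*z = o - 3*z)
b(166, -185) + x(-117, 107) = (-185 - 3*166) + (-14 - 117 - 117*107) = (-185 - 498) + (-14 - 117 - 12519) = -683 - 12650 = -13333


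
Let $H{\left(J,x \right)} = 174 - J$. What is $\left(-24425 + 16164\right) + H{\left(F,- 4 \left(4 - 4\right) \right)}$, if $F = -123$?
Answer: $-7964$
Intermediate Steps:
$\left(-24425 + 16164\right) + H{\left(F,- 4 \left(4 - 4\right) \right)} = \left(-24425 + 16164\right) + \left(174 - -123\right) = -8261 + \left(174 + 123\right) = -8261 + 297 = -7964$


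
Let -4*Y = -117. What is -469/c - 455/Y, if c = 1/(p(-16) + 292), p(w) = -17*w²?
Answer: 17137120/9 ≈ 1.9041e+6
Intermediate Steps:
Y = 117/4 (Y = -¼*(-117) = 117/4 ≈ 29.250)
c = -1/4060 (c = 1/(-17*(-16)² + 292) = 1/(-17*256 + 292) = 1/(-4352 + 292) = 1/(-4060) = -1/4060 ≈ -0.00024631)
-469/c - 455/Y = -469/(-1/4060) - 455/117/4 = -469*(-4060) - 455*4/117 = 1904140 - 140/9 = 17137120/9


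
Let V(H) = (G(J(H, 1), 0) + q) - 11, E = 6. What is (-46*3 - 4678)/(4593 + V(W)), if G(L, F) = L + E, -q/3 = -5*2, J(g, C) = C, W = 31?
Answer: -4816/4619 ≈ -1.0427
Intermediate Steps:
q = 30 (q = -(-15)*2 = -3*(-10) = 30)
G(L, F) = 6 + L (G(L, F) = L + 6 = 6 + L)
V(H) = 26 (V(H) = ((6 + 1) + 30) - 11 = (7 + 30) - 11 = 37 - 11 = 26)
(-46*3 - 4678)/(4593 + V(W)) = (-46*3 - 4678)/(4593 + 26) = (-138 - 4678)/4619 = -4816*1/4619 = -4816/4619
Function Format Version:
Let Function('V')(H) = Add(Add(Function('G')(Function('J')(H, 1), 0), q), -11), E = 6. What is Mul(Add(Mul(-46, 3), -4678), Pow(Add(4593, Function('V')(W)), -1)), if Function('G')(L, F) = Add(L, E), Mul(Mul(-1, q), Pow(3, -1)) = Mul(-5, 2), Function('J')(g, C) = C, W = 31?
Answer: Rational(-4816, 4619) ≈ -1.0427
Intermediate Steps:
q = 30 (q = Mul(-3, Mul(-5, 2)) = Mul(-3, -10) = 30)
Function('G')(L, F) = Add(6, L) (Function('G')(L, F) = Add(L, 6) = Add(6, L))
Function('V')(H) = 26 (Function('V')(H) = Add(Add(Add(6, 1), 30), -11) = Add(Add(7, 30), -11) = Add(37, -11) = 26)
Mul(Add(Mul(-46, 3), -4678), Pow(Add(4593, Function('V')(W)), -1)) = Mul(Add(Mul(-46, 3), -4678), Pow(Add(4593, 26), -1)) = Mul(Add(-138, -4678), Pow(4619, -1)) = Mul(-4816, Rational(1, 4619)) = Rational(-4816, 4619)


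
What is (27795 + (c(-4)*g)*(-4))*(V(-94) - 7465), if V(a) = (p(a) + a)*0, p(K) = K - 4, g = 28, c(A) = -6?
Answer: -212506155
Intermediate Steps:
p(K) = -4 + K
V(a) = 0 (V(a) = ((-4 + a) + a)*0 = (-4 + 2*a)*0 = 0)
(27795 + (c(-4)*g)*(-4))*(V(-94) - 7465) = (27795 - 6*28*(-4))*(0 - 7465) = (27795 - 168*(-4))*(-7465) = (27795 + 672)*(-7465) = 28467*(-7465) = -212506155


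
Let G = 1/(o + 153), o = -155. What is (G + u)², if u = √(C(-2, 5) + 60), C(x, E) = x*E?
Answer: 201/4 - 5*√2 ≈ 43.179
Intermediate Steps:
C(x, E) = E*x
u = 5*√2 (u = √(5*(-2) + 60) = √(-10 + 60) = √50 = 5*√2 ≈ 7.0711)
G = -½ (G = 1/(-155 + 153) = 1/(-2) = -½ ≈ -0.50000)
(G + u)² = (-½ + 5*√2)²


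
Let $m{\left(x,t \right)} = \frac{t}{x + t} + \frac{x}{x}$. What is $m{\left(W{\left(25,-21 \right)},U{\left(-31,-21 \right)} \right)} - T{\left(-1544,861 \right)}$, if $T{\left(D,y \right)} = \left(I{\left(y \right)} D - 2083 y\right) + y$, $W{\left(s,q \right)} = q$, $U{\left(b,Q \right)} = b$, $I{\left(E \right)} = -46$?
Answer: $\frac{89522139}{52} \approx 1.7216 \cdot 10^{6}$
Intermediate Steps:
$T{\left(D,y \right)} = - 2082 y - 46 D$ ($T{\left(D,y \right)} = \left(- 46 D - 2083 y\right) + y = \left(- 2083 y - 46 D\right) + y = - 2082 y - 46 D$)
$m{\left(x,t \right)} = 1 + \frac{t}{t + x}$ ($m{\left(x,t \right)} = \frac{t}{t + x} + 1 = 1 + \frac{t}{t + x}$)
$m{\left(W{\left(25,-21 \right)},U{\left(-31,-21 \right)} \right)} - T{\left(-1544,861 \right)} = \frac{-21 + 2 \left(-31\right)}{-31 - 21} - \left(\left(-2082\right) 861 - -71024\right) = \frac{-21 - 62}{-52} - \left(-1792602 + 71024\right) = \left(- \frac{1}{52}\right) \left(-83\right) - -1721578 = \frac{83}{52} + 1721578 = \frac{89522139}{52}$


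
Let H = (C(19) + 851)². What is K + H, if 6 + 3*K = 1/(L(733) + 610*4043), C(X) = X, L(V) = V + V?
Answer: 5603382501025/7403088 ≈ 7.5690e+5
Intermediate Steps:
L(V) = 2*V
H = 756900 (H = (19 + 851)² = 870² = 756900)
K = -14806175/7403088 (K = -2 + 1/(3*(2*733 + 610*4043)) = -2 + 1/(3*(1466 + 2466230)) = -2 + (⅓)/2467696 = -2 + (⅓)*(1/2467696) = -2 + 1/7403088 = -14806175/7403088 ≈ -2.0000)
K + H = -14806175/7403088 + 756900 = 5603382501025/7403088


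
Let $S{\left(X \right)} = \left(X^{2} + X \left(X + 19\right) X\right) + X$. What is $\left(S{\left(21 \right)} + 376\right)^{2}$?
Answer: $341436484$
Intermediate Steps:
$S{\left(X \right)} = X + X^{2} + X^{2} \left(19 + X\right)$ ($S{\left(X \right)} = \left(X^{2} + X \left(19 + X\right) X\right) + X = \left(X^{2} + X^{2} \left(19 + X\right)\right) + X = X + X^{2} + X^{2} \left(19 + X\right)$)
$\left(S{\left(21 \right)} + 376\right)^{2} = \left(21 \left(1 + 21^{2} + 20 \cdot 21\right) + 376\right)^{2} = \left(21 \left(1 + 441 + 420\right) + 376\right)^{2} = \left(21 \cdot 862 + 376\right)^{2} = \left(18102 + 376\right)^{2} = 18478^{2} = 341436484$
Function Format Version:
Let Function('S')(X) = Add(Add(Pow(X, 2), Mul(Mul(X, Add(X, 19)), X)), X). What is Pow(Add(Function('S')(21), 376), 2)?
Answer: 341436484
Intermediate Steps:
Function('S')(X) = Add(X, Pow(X, 2), Mul(Pow(X, 2), Add(19, X))) (Function('S')(X) = Add(Add(Pow(X, 2), Mul(Mul(X, Add(19, X)), X)), X) = Add(Add(Pow(X, 2), Mul(Pow(X, 2), Add(19, X))), X) = Add(X, Pow(X, 2), Mul(Pow(X, 2), Add(19, X))))
Pow(Add(Function('S')(21), 376), 2) = Pow(Add(Mul(21, Add(1, Pow(21, 2), Mul(20, 21))), 376), 2) = Pow(Add(Mul(21, Add(1, 441, 420)), 376), 2) = Pow(Add(Mul(21, 862), 376), 2) = Pow(Add(18102, 376), 2) = Pow(18478, 2) = 341436484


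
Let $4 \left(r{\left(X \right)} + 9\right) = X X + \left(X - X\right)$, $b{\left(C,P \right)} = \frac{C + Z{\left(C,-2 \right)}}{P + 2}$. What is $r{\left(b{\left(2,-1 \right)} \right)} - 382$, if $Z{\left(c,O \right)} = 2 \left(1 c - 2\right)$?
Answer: $-390$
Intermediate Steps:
$Z{\left(c,O \right)} = -4 + 2 c$ ($Z{\left(c,O \right)} = 2 \left(c - 2\right) = 2 \left(-2 + c\right) = -4 + 2 c$)
$b{\left(C,P \right)} = \frac{-4 + 3 C}{2 + P}$ ($b{\left(C,P \right)} = \frac{C + \left(-4 + 2 C\right)}{P + 2} = \frac{-4 + 3 C}{2 + P}$)
$r{\left(X \right)} = -9 + \frac{X^{2}}{4}$ ($r{\left(X \right)} = -9 + \frac{X X + \left(X - X\right)}{4} = -9 + \frac{X^{2} + 0}{4} = -9 + \frac{X^{2}}{4}$)
$r{\left(b{\left(2,-1 \right)} \right)} - 382 = \left(-9 + \frac{\left(\frac{-4 + 3 \cdot 2}{2 - 1}\right)^{2}}{4}\right) - 382 = \left(-9 + \frac{\left(\frac{-4 + 6}{1}\right)^{2}}{4}\right) - 382 = \left(-9 + \frac{\left(1 \cdot 2\right)^{2}}{4}\right) - 382 = \left(-9 + \frac{2^{2}}{4}\right) - 382 = \left(-9 + \frac{1}{4} \cdot 4\right) - 382 = \left(-9 + 1\right) - 382 = -8 - 382 = -390$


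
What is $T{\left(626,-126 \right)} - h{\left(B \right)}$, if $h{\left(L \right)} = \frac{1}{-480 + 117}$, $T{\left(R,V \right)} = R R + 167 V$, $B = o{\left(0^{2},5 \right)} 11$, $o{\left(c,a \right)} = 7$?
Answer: $\frac{134612743}{363} \approx 3.7083 \cdot 10^{5}$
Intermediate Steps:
$B = 77$ ($B = 7 \cdot 11 = 77$)
$T{\left(R,V \right)} = R^{2} + 167 V$
$h{\left(L \right)} = - \frac{1}{363}$ ($h{\left(L \right)} = \frac{1}{-363} = - \frac{1}{363}$)
$T{\left(626,-126 \right)} - h{\left(B \right)} = \left(626^{2} + 167 \left(-126\right)\right) - - \frac{1}{363} = \left(391876 - 21042\right) + \frac{1}{363} = 370834 + \frac{1}{363} = \frac{134612743}{363}$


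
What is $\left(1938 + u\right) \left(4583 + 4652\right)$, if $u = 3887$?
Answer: $53793875$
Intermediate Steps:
$\left(1938 + u\right) \left(4583 + 4652\right) = \left(1938 + 3887\right) \left(4583 + 4652\right) = 5825 \cdot 9235 = 53793875$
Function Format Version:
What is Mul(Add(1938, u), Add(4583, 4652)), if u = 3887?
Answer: 53793875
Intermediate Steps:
Mul(Add(1938, u), Add(4583, 4652)) = Mul(Add(1938, 3887), Add(4583, 4652)) = Mul(5825, 9235) = 53793875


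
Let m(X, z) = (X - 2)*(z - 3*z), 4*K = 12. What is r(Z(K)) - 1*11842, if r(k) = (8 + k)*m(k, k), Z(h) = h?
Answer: -11908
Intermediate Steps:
K = 3 (K = (¼)*12 = 3)
m(X, z) = -2*z*(-2 + X) (m(X, z) = (-2 + X)*(-2*z) = -2*z*(-2 + X))
r(k) = 2*k*(2 - k)*(8 + k) (r(k) = (8 + k)*(2*k*(2 - k)) = 2*k*(2 - k)*(8 + k))
r(Z(K)) - 1*11842 = -2*3*(-2 + 3)*(8 + 3) - 1*11842 = -2*3*1*11 - 11842 = -66 - 11842 = -11908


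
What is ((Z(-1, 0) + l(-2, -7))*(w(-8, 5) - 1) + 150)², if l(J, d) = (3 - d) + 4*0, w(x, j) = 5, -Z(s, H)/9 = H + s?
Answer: 51076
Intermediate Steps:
Z(s, H) = -9*H - 9*s (Z(s, H) = -9*(H + s) = -9*H - 9*s)
l(J, d) = 3 - d (l(J, d) = (3 - d) + 0 = 3 - d)
((Z(-1, 0) + l(-2, -7))*(w(-8, 5) - 1) + 150)² = (((-9*0 - 9*(-1)) + (3 - 1*(-7)))*(5 - 1) + 150)² = (((0 + 9) + (3 + 7))*4 + 150)² = ((9 + 10)*4 + 150)² = (19*4 + 150)² = (76 + 150)² = 226² = 51076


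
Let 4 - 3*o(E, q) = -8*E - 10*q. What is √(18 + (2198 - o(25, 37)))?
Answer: √18222/3 ≈ 44.996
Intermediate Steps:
o(E, q) = 4/3 + 8*E/3 + 10*q/3 (o(E, q) = 4/3 - (-8*E - 10*q)/3 = 4/3 - (-10*q - 8*E)/3 = 4/3 + (8*E/3 + 10*q/3) = 4/3 + 8*E/3 + 10*q/3)
√(18 + (2198 - o(25, 37))) = √(18 + (2198 - (4/3 + (8/3)*25 + (10/3)*37))) = √(18 + (2198 - (4/3 + 200/3 + 370/3))) = √(18 + (2198 - 1*574/3)) = √(18 + (2198 - 574/3)) = √(18 + 6020/3) = √(6074/3) = √18222/3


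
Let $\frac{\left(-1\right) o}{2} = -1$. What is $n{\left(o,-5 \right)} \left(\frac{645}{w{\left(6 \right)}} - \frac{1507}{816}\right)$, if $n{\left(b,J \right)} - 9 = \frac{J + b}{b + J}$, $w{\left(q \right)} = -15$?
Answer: $- \frac{182975}{408} \approx -448.47$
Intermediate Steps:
$o = 2$ ($o = \left(-2\right) \left(-1\right) = 2$)
$n{\left(b,J \right)} = 10$ ($n{\left(b,J \right)} = 9 + \frac{J + b}{b + J} = 9 + \frac{J + b}{J + b} = 9 + 1 = 10$)
$n{\left(o,-5 \right)} \left(\frac{645}{w{\left(6 \right)}} - \frac{1507}{816}\right) = 10 \left(\frac{645}{-15} - \frac{1507}{816}\right) = 10 \left(645 \left(- \frac{1}{15}\right) - \frac{1507}{816}\right) = 10 \left(-43 - \frac{1507}{816}\right) = 10 \left(- \frac{36595}{816}\right) = - \frac{182975}{408}$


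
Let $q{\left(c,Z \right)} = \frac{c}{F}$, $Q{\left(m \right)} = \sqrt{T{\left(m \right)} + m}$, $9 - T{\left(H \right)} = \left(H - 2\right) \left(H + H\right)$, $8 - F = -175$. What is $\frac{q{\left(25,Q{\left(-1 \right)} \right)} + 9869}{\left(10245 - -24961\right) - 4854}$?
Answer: $\frac{451513}{1388604} \approx 0.32516$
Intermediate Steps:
$F = 183$ ($F = 8 - -175 = 8 + 175 = 183$)
$T{\left(H \right)} = 9 - 2 H \left(-2 + H\right)$ ($T{\left(H \right)} = 9 - \left(H - 2\right) \left(H + H\right) = 9 - \left(-2 + H\right) 2 H = 9 - 2 H \left(-2 + H\right)$)
$Q{\left(m \right)} = \sqrt{9 - 2 m^{2} + 5 m}$ ($Q{\left(m \right)} = \sqrt{\left(9 - 2 m^{2} + 4 m\right) + m} = \sqrt{9 - 2 m^{2} + 5 m}$)
$q{\left(c,Z \right)} = \frac{c}{183}$
$\frac{q{\left(25,Q{\left(-1 \right)} \right)} + 9869}{\left(10245 - -24961\right) - 4854} = \frac{\frac{1}{183} \cdot 25 + 9869}{\left(10245 - -24961\right) - 4854} = \frac{\frac{25}{183} + 9869}{\left(10245 + 24961\right) - 4854} = \frac{1806052}{183 \left(35206 - 4854\right)} = \frac{1806052}{183 \cdot 30352} = \frac{1806052}{183} \cdot \frac{1}{30352} = \frac{451513}{1388604}$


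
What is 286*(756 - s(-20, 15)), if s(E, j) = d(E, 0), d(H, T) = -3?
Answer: 217074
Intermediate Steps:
s(E, j) = -3
286*(756 - s(-20, 15)) = 286*(756 - 1*(-3)) = 286*(756 + 3) = 286*759 = 217074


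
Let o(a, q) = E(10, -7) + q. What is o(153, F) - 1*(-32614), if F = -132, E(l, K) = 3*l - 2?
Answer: 32510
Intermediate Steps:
E(l, K) = -2 + 3*l
o(a, q) = 28 + q (o(a, q) = (-2 + 3*10) + q = (-2 + 30) + q = 28 + q)
o(153, F) - 1*(-32614) = (28 - 132) - 1*(-32614) = -104 + 32614 = 32510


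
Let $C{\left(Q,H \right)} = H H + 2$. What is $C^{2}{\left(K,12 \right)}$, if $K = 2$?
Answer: $21316$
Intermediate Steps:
$C{\left(Q,H \right)} = 2 + H^{2}$ ($C{\left(Q,H \right)} = H^{2} + 2 = 2 + H^{2}$)
$C^{2}{\left(K,12 \right)} = \left(2 + 12^{2}\right)^{2} = \left(2 + 144\right)^{2} = 146^{2} = 21316$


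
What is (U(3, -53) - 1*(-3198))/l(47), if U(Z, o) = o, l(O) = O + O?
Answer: 3145/94 ≈ 33.457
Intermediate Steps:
l(O) = 2*O
(U(3, -53) - 1*(-3198))/l(47) = (-53 - 1*(-3198))/((2*47)) = (-53 + 3198)/94 = 3145*(1/94) = 3145/94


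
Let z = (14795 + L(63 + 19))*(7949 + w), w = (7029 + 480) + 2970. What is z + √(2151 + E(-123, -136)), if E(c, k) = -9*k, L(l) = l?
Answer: 274153356 + 15*√15 ≈ 2.7415e+8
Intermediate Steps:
w = 10479 (w = 7509 + 2970 = 10479)
z = 274153356 (z = (14795 + (63 + 19))*(7949 + 10479) = (14795 + 82)*18428 = 14877*18428 = 274153356)
z + √(2151 + E(-123, -136)) = 274153356 + √(2151 - 9*(-136)) = 274153356 + √(2151 + 1224) = 274153356 + √3375 = 274153356 + 15*√15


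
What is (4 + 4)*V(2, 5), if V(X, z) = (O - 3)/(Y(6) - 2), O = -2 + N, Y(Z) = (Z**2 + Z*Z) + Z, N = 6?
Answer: 2/19 ≈ 0.10526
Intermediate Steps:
Y(Z) = Z + 2*Z**2 (Y(Z) = (Z**2 + Z**2) + Z = 2*Z**2 + Z = Z + 2*Z**2)
O = 4 (O = -2 + 6 = 4)
V(X, z) = 1/76 (V(X, z) = (4 - 3)/(6*(1 + 2*6) - 2) = 1/(6*(1 + 12) - 2) = 1/(6*13 - 2) = 1/(78 - 2) = 1/76)
(4 + 4)*V(2, 5) = (4 + 4)*(1/76) = 8*(1/76) = 2/19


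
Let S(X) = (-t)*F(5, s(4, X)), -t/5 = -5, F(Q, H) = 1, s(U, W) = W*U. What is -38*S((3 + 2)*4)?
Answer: 950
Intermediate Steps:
s(U, W) = U*W
t = 25 (t = -5*(-5) = 25)
S(X) = -25 (S(X) = -1*25*1 = -25*1 = -25)
-38*S((3 + 2)*4) = -38*(-25) = 950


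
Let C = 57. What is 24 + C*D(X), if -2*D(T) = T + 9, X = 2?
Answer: -579/2 ≈ -289.50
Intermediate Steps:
D(T) = -9/2 - T/2 (D(T) = -(T + 9)/2 = -(9 + T)/2 = -9/2 - T/2)
24 + C*D(X) = 24 + 57*(-9/2 - ½*2) = 24 + 57*(-9/2 - 1) = 24 + 57*(-11/2) = 24 - 627/2 = -579/2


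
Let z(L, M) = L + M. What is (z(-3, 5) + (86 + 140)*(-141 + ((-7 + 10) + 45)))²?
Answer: 441672256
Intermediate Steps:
(z(-3, 5) + (86 + 140)*(-141 + ((-7 + 10) + 45)))² = ((-3 + 5) + (86 + 140)*(-141 + ((-7 + 10) + 45)))² = (2 + 226*(-141 + (3 + 45)))² = (2 + 226*(-141 + 48))² = (2 + 226*(-93))² = (2 - 21018)² = (-21016)² = 441672256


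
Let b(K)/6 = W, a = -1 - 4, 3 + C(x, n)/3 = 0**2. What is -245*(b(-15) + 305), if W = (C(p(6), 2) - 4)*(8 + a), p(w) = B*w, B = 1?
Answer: -17395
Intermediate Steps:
p(w) = w (p(w) = 1*w = w)
C(x, n) = -9 (C(x, n) = -9 + 3*0**2 = -9 + 3*0 = -9 + 0 = -9)
a = -5
W = -39 (W = (-9 - 4)*(8 - 5) = -13*3 = -39)
b(K) = -234 (b(K) = 6*(-39) = -234)
-245*(b(-15) + 305) = -245*(-234 + 305) = -245*71 = -17395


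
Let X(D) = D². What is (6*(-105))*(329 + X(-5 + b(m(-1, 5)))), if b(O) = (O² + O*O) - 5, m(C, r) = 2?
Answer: -209790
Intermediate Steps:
b(O) = -5 + 2*O² (b(O) = (O² + O²) - 5 = 2*O² - 5 = -5 + 2*O²)
(6*(-105))*(329 + X(-5 + b(m(-1, 5)))) = (6*(-105))*(329 + (-5 + (-5 + 2*2²))²) = -630*(329 + (-5 + (-5 + 2*4))²) = -630*(329 + (-5 + (-5 + 8))²) = -630*(329 + (-5 + 3)²) = -630*(329 + (-2)²) = -630*(329 + 4) = -630*333 = -209790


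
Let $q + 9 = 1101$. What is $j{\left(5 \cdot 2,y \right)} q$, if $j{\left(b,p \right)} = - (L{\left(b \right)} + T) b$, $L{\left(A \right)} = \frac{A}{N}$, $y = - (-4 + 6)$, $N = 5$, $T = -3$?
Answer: $10920$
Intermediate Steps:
$y = -2$ ($y = \left(-1\right) 2 = -2$)
$L{\left(A \right)} = \frac{A}{5}$
$q = 1092$ ($q = -9 + 1101 = 1092$)
$j{\left(b,p \right)} = b \left(3 - \frac{b}{5}\right)$ ($j{\left(b,p \right)} = - (\frac{b}{5} - 3) b = - (-3 + \frac{b}{5}) b = \left(3 - \frac{b}{5}\right) b = b \left(3 - \frac{b}{5}\right)$)
$j{\left(5 \cdot 2,y \right)} q = \frac{5 \cdot 2 \left(15 - 5 \cdot 2\right)}{5} \cdot 1092 = \frac{1}{5} \cdot 10 \left(15 - 10\right) 1092 = \frac{1}{5} \cdot 10 \cdot 5 \cdot 1092 = 10 \cdot 1092 = 10920$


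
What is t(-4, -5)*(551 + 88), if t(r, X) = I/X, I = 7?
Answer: -4473/5 ≈ -894.60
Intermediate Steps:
t(r, X) = 7/X
t(-4, -5)*(551 + 88) = (7/(-5))*(551 + 88) = (7*(-1/5))*639 = -7/5*639 = -4473/5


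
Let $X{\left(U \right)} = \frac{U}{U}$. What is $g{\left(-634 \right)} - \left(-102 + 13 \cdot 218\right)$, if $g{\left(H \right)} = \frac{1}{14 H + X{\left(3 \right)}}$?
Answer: $- \frac{24246501}{8875} \approx -2732.0$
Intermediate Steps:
$X{\left(U \right)} = 1$
$g{\left(H \right)} = \frac{1}{1 + 14 H}$ ($g{\left(H \right)} = \frac{1}{14 H + 1} = \frac{1}{1 + 14 H}$)
$g{\left(-634 \right)} - \left(-102 + 13 \cdot 218\right) = \frac{1}{1 + 14 \left(-634\right)} - \left(-102 + 13 \cdot 218\right) = \frac{1}{1 - 8876} - \left(-102 + 2834\right) = \frac{1}{-8875} - 2732 = - \frac{1}{8875} - 2732 = - \frac{24246501}{8875}$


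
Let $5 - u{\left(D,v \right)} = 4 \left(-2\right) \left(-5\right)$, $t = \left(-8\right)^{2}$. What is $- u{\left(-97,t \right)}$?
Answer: $35$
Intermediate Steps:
$t = 64$
$u{\left(D,v \right)} = -35$ ($u{\left(D,v \right)} = 5 - 4 \left(-2\right) \left(-5\right) = 5 - \left(-8\right) \left(-5\right) = 5 - 40 = -35$)
$- u{\left(-97,t \right)} = \left(-1\right) \left(-35\right) = 35$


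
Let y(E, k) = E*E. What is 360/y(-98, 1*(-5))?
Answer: 90/2401 ≈ 0.037484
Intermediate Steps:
y(E, k) = E**2
360/y(-98, 1*(-5)) = 360/((-98)**2) = 360/9604 = 360*(1/9604) = 90/2401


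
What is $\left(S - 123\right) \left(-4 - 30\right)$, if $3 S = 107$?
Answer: $\frac{8908}{3} \approx 2969.3$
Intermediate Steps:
$S = \frac{107}{3}$ ($S = \frac{1}{3} \cdot 107 = \frac{107}{3} \approx 35.667$)
$\left(S - 123\right) \left(-4 - 30\right) = \left(\frac{107}{3} - 123\right) \left(-4 - 30\right) = - \frac{262 \left(-4 - 30\right)}{3} = \left(- \frac{262}{3}\right) \left(-34\right) = \frac{8908}{3}$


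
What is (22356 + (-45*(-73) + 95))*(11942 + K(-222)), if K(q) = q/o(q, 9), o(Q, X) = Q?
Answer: 307365048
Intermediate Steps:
K(q) = 1 (K(q) = q/q = 1)
(22356 + (-45*(-73) + 95))*(11942 + K(-222)) = (22356 + (-45*(-73) + 95))*(11942 + 1) = (22356 + (3285 + 95))*11943 = (22356 + 3380)*11943 = 25736*11943 = 307365048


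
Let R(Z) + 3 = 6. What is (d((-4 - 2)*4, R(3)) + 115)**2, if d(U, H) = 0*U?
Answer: 13225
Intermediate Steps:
R(Z) = 3 (R(Z) = -3 + 6 = 3)
d(U, H) = 0
(d((-4 - 2)*4, R(3)) + 115)**2 = (0 + 115)**2 = 115**2 = 13225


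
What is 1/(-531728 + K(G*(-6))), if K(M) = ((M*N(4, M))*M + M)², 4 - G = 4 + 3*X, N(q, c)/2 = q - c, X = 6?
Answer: 1/5885494876288 ≈ 1.6991e-13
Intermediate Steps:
N(q, c) = -2*c + 2*q (N(q, c) = 2*(q - c) = -2*c + 2*q)
G = -18 (G = 4 - (4 + 3*6) = 4 - (4 + 18) = 4 - 1*22 = 4 - 22 = -18)
K(M) = (M + M²*(8 - 2*M))² (K(M) = ((M*(-2*M + 2*4))*M + M)² = ((M*(-2*M + 8))*M + M)² = ((M*(8 - 2*M))*M + M)² = (M²*(8 - 2*M) + M)² = (M + M²*(8 - 2*M))²)
1/(-531728 + K(G*(-6))) = 1/(-531728 + (-18*(-6))²*(-1 + 2*(-18*(-6))*(-4 - 18*(-6)))²) = 1/(-531728 + 108²*(-1 + 2*108*(-4 + 108))²) = 1/(-531728 + 11664*(-1 + 2*108*104)²) = 1/(-531728 + 11664*(-1 + 22464)²) = 1/(-531728 + 11664*22463²) = 1/(-531728 + 11664*504586369) = 1/(-531728 + 5885495408016) = 1/5885494876288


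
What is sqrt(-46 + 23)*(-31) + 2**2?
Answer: 4 - 31*I*sqrt(23) ≈ 4.0 - 148.67*I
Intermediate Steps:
sqrt(-46 + 23)*(-31) + 2**2 = sqrt(-23)*(-31) + 4 = (I*sqrt(23))*(-31) + 4 = -31*I*sqrt(23) + 4 = 4 - 31*I*sqrt(23)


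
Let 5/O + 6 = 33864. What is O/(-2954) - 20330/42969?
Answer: -677778770135/1432536787836 ≈ -0.47313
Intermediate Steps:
O = 5/33858 (O = 5/(-6 + 33864) = 5/33858 ≈ 0.00014768)
O/(-2954) - 20330/42969 = (5/33858)/(-2954) - 20330/42969 = (5/33858)*(-1/2954) - 20330*1/42969 = -5/100016532 - 20330/42969 = -677778770135/1432536787836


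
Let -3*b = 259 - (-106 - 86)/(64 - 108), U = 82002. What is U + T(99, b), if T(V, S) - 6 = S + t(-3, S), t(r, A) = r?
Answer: 2703364/33 ≈ 81920.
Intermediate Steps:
b = -2801/33 (b = -(259 - (-106 - 86)/(64 - 108))/3 = -(259 - (-192)/(-44))/3 = -(259 - (-192)*(-1)/44)/3 = -(259 - 1*48/11)/3 = -(259 - 48/11)/3 = -1/3*2801/11 = -2801/33 ≈ -84.879)
T(V, S) = 3 + S (T(V, S) = 6 + (S - 3) = 6 + (-3 + S) = 3 + S)
U + T(99, b) = 82002 + (3 - 2801/33) = 82002 - 2702/33 = 2703364/33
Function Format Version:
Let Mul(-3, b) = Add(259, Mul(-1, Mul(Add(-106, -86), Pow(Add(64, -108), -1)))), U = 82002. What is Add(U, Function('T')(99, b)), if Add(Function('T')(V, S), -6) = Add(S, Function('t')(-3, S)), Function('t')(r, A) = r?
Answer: Rational(2703364, 33) ≈ 81920.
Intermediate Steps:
b = Rational(-2801, 33) (b = Mul(Rational(-1, 3), Add(259, Mul(-1, Mul(Add(-106, -86), Pow(Add(64, -108), -1))))) = Mul(Rational(-1, 3), Add(259, Mul(-1, Mul(-192, Pow(-44, -1))))) = Mul(Rational(-1, 3), Add(259, Mul(-1, Mul(-192, Rational(-1, 44))))) = Mul(Rational(-1, 3), Add(259, Mul(-1, Rational(48, 11)))) = Mul(Rational(-1, 3), Add(259, Rational(-48, 11))) = Mul(Rational(-1, 3), Rational(2801, 11)) = Rational(-2801, 33) ≈ -84.879)
Function('T')(V, S) = Add(3, S) (Function('T')(V, S) = Add(6, Add(S, -3)) = Add(6, Add(-3, S)) = Add(3, S))
Add(U, Function('T')(99, b)) = Add(82002, Add(3, Rational(-2801, 33))) = Add(82002, Rational(-2702, 33)) = Rational(2703364, 33)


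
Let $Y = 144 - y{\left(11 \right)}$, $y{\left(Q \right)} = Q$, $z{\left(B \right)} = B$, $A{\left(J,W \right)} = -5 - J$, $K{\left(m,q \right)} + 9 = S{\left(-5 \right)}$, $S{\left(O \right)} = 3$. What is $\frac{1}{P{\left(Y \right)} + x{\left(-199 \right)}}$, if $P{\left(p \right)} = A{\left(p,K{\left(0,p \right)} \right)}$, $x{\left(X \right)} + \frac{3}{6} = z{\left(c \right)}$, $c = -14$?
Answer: $- \frac{2}{305} \approx -0.0065574$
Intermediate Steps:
$K{\left(m,q \right)} = -6$ ($K{\left(m,q \right)} = -9 + 3 = -6$)
$x{\left(X \right)} = - \frac{29}{2}$ ($x{\left(X \right)} = - \frac{1}{2} - 14 = - \frac{29}{2}$)
$Y = 133$ ($Y = 144 - 11 = 133$)
$P{\left(p \right)} = -5 - p$
$\frac{1}{P{\left(Y \right)} + x{\left(-199 \right)}} = \frac{1}{\left(-5 - 133\right) - \frac{29}{2}} = \frac{1}{-138 - \frac{29}{2}} = \frac{1}{- \frac{305}{2}} = - \frac{2}{305}$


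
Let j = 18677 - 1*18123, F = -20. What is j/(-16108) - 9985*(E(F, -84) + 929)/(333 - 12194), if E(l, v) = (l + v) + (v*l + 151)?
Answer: 213590083143/95528494 ≈ 2235.9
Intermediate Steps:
E(l, v) = 151 + l + v + l*v (E(l, v) = (l + v) + (l*v + 151) = (l + v) + (151 + l*v) = 151 + l + v + l*v)
j = 554 (j = 18677 - 18123 = 554)
j/(-16108) - 9985*(E(F, -84) + 929)/(333 - 12194) = 554/(-16108) - 9985*((151 - 20 - 84 - 20*(-84)) + 929)/(333 - 12194) = 554*(-1/16108) - 9985/((-11861/((151 - 20 - 84 + 1680) + 929))) = -277/8054 - 9985/((-11861/(1727 + 929))) = -277/8054 - 9985/((-11861/2656)) = -277/8054 - 9985/((-11861*1/2656)) = -277/8054 - 9985/(-11861/2656) = -277/8054 - 9985*(-2656/11861) = -277/8054 + 26520160/11861 = 213590083143/95528494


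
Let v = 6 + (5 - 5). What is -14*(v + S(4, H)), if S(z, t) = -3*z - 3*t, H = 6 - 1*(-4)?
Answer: 504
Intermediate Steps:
H = 10 (H = 6 + 4 = 10)
S(z, t) = -3*t - 3*z
v = 6 (v = 6 + 0 = 6)
-14*(v + S(4, H)) = -14*(6 + (-3*10 - 3*4)) = -14*(6 + (-30 - 12)) = -14*(6 - 42) = -14*(-36) = 504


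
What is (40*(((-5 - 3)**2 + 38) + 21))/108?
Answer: 410/9 ≈ 45.556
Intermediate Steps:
(40*(((-5 - 3)**2 + 38) + 21))/108 = (40*(((-8)**2 + 38) + 21))*(1/108) = (40*((64 + 38) + 21))*(1/108) = (40*(102 + 21))*(1/108) = (40*123)*(1/108) = 4920*(1/108) = 410/9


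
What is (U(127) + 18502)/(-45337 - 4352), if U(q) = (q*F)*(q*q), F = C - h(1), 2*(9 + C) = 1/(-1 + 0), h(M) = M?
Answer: 42979039/99378 ≈ 432.48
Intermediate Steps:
C = -19/2 (C = -9 + 1/(2*(-1 + 0)) = -9 + (1/2)/(-1) = -9 + (1/2)*(-1) = -9 - 1/2 = -19/2 ≈ -9.5000)
F = -21/2 (F = -19/2 - 1*1 = -19/2 - 1 = -21/2 ≈ -10.500)
U(q) = -21*q**3/2 (U(q) = (q*(-21/2))*(q*q) = (-21*q/2)*q**2 = -21*q**3/2)
(U(127) + 18502)/(-45337 - 4352) = (-21/2*127**3 + 18502)/(-45337 - 4352) = (-21/2*2048383 + 18502)/(-49689) = (-43016043/2 + 18502)*(-1/49689) = -42979039/2*(-1/49689) = 42979039/99378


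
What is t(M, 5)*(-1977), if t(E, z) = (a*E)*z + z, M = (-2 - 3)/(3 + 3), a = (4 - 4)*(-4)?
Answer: -9885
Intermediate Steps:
a = 0 (a = 0*(-4) = 0)
M = -5/6 ≈ -0.83333
t(E, z) = z (t(E, z) = (0*E)*z + z = 0*z + z = 0 + z = z)
t(M, 5)*(-1977) = 5*(-1977) = -9885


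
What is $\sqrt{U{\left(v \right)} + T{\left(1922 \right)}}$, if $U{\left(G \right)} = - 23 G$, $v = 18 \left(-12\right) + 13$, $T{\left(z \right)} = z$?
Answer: $13 \sqrt{39} \approx 81.185$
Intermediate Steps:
$v = -203$ ($v = -216 + 13 = -203$)
$\sqrt{U{\left(v \right)} + T{\left(1922 \right)}} = \sqrt{\left(-23\right) \left(-203\right) + 1922} = \sqrt{4669 + 1922} = \sqrt{6591} = 13 \sqrt{39}$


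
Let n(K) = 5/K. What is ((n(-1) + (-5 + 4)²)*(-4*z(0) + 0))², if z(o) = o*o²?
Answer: 0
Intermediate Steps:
z(o) = o³
((n(-1) + (-5 + 4)²)*(-4*z(0) + 0))² = ((5/(-1) + (-5 + 4)²)*(-4*0³ + 0))² = ((5*(-1) + (-1)²)*(-4*0 + 0))² = ((-5 + 1)*(0 + 0))² = (-4*0)² = 0² = 0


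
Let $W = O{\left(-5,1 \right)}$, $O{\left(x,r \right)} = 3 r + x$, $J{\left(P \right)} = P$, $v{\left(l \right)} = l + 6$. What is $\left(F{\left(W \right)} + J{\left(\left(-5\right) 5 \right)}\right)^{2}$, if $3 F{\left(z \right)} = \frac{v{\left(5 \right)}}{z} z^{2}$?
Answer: $\frac{9409}{9} \approx 1045.4$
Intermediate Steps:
$v{\left(l \right)} = 6 + l$
$O{\left(x,r \right)} = x + 3 r$
$W = -2$ ($W = -5 + 3 \cdot 1 = -5 + 3 = -2$)
$F{\left(z \right)} = \frac{11 z}{3}$ ($F{\left(z \right)} = \frac{\frac{6 + 5}{z} z^{2}}{3} = \frac{\frac{11}{z} z^{2}}{3} = \frac{11 z}{3}$)
$\left(F{\left(W \right)} + J{\left(\left(-5\right) 5 \right)}\right)^{2} = \left(\frac{11}{3} \left(-2\right) - 25\right)^{2} = \left(- \frac{22}{3} - 25\right)^{2} = \left(- \frac{97}{3}\right)^{2} = \frac{9409}{9}$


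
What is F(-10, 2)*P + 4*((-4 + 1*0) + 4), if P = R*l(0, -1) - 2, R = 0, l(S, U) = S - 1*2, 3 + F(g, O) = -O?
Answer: 10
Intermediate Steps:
F(g, O) = -3 - O
l(S, U) = -2 + S (l(S, U) = S - 2 = -2 + S)
P = -2 (P = 0*(-2 + 0) - 2 = 0*(-2) - 2 = 0 - 2 = -2)
F(-10, 2)*P + 4*((-4 + 1*0) + 4) = (-3 - 1*2)*(-2) + 4*((-4 + 1*0) + 4) = (-3 - 2)*(-2) + 4*((-4 + 0) + 4) = -5*(-2) + 4*(-4 + 4) = 10 + 4*0 = 10 + 0 = 10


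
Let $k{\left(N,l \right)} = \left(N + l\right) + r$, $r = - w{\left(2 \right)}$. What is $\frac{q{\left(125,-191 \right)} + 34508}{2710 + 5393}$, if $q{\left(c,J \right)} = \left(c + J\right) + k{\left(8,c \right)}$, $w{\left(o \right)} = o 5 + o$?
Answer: $\frac{11521}{2701} \approx 4.2655$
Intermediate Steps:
$w{\left(o \right)} = 6 o$ ($w{\left(o \right)} = 5 o + o = 6 o$)
$r = -12$ ($r = - 6 \cdot 2 = \left(-1\right) 12 = -12$)
$k{\left(N,l \right)} = -12 + N + l$ ($k{\left(N,l \right)} = \left(N + l\right) - 12 = -12 + N + l$)
$q{\left(c,J \right)} = -4 + J + 2 c$ ($q{\left(c,J \right)} = \left(c + J\right) + \left(-12 + 8 + c\right) = \left(J + c\right) + \left(-4 + c\right) = -4 + J + 2 c$)
$\frac{q{\left(125,-191 \right)} + 34508}{2710 + 5393} = \frac{\left(-4 - 191 + 2 \cdot 125\right) + 34508}{2710 + 5393} = \frac{\left(-4 - 191 + 250\right) + 34508}{8103} = \left(55 + 34508\right) \frac{1}{8103} = 34563 \cdot \frac{1}{8103} = \frac{11521}{2701}$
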